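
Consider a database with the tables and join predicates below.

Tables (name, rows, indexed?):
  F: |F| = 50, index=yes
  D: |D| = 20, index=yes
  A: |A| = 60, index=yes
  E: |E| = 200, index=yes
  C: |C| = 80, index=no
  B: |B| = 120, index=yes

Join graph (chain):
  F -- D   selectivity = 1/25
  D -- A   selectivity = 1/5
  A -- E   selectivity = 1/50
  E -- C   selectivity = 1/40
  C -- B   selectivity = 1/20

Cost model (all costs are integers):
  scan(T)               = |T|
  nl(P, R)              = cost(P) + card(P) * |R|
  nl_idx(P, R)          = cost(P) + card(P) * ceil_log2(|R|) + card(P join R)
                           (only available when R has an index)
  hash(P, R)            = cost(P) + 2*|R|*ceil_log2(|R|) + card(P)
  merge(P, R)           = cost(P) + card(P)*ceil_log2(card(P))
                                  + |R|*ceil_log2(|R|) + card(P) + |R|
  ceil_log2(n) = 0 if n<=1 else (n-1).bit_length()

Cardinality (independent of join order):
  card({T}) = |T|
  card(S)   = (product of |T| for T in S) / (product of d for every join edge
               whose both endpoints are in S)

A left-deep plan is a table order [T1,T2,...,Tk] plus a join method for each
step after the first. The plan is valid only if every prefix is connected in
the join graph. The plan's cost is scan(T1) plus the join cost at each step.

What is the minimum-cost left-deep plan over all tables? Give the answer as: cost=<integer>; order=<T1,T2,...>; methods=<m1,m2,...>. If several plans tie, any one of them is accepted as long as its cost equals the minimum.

cost=10860; order=A,E,C,D,F,B; methods=nl_idx,hash,hash,hash,hash

Selinger DP (subsets sized 1..n):
  {F}: scan cost=50, card=50
  {D}: scan cost=20, card=20
  {A}: scan cost=60, card=60
  {E}: scan cost=200, card=200
  {C}: scan cost=80, card=80
  {B}: scan cost=120, card=120
  {DF}: card=40; try (F,nl_idx)→180, (D,hash)→300, (D,nl_idx)→340, (F,merge)→490, (D,merge)→520, (F,hash)→640 …(+2); best=180 via (F,nl_idx)
  {AD}: card=240; try (D,hash)→320, (A,nl_idx)→380, (A,merge)→560, (D,merge)→600, (D,nl_idx)→600, (A,hash)→760 …(+2); best=320 via (D,hash)
  {AE}: card=240; try (E,nl_idx)→780, (A,hash)→1120, (A,nl_idx)→1640, (E,merge)→2280, (A,merge)→2420, (E,hash)→3320 …(+2); best=780 via (E,nl_idx)
  {CE}: card=400; try (E,nl_idx)→1120, (C,hash)→1520, (E,merge)→2520, (C,merge)→2640, (E,hash)→3360, (E,nl)→16080 …(+1); best=1120 via (E,nl_idx)
  {BC}: card=480; try (B,nl_idx)→1120, (C,hash)→1360, (B,merge)→1680, (C,merge)→1720, (B,hash)→1840, (B,nl)→9680 …(+1); best=1120 via (B,nl_idx)
  {ADF}: card=480; try (A,merge)→880, (A,nl_idx)→900, (A,hash)→940, (F,hash)→1160, (F,nl_idx)→2240, (A,nl)→2580 …(+2); best=880 via (A,merge)
  {ADE}: card=960; try (D,hash)→1220, (D,nl_idx)→2940, (D,merge)→3060, (E,nl_idx)→3200, (E,hash)→3760, (E,merge)→4280 …(+2); best=1220 via (D,hash)
  {ACE}: card=480; try (C,hash)→2140, (A,hash)→2240, (C,merge)→3580, (A,nl_idx)→4000, (A,merge)→5540, (C,nl)→19980 …(+1); best=2140 via (C,hash)
  {BCE}: card=2400; try (B,hash)→3200, (E,hash)→4800, (B,merge)→6080, (B,nl_idx)→6320, (E,nl_idx)→7360, (E,merge)→7720 …(+2); best=3200 via (B,hash)
  {ADEF}: card=1920; try (F,hash)→2780, (E,hash)→4560, (E,nl_idx)→6640, (E,merge)→7480, (F,nl_idx)→8900, (F,merge)→12130 …(+2); best=2780 via (F,hash)
  {ACDE}: card=1920; try (D,hash)→2820, (C,hash)→3300, (D,nl_idx)→6460, (D,merge)→7060, (D,nl)→11740, (C,merge)→12420 …(+1); best=2820 via (D,hash)
  {ABCE}: card=2880; try (B,hash)→4300, (A,hash)→6320, (B,merge)→7900, (B,nl_idx)→8380, (A,nl_idx)→20480, (A,merge)→34820 …(+2); best=4300 via (B,hash)
  {ACDEF}: card=3840; try (F,hash)→5340, (C,hash)→5820, (F,nl_idx)→18180, (F,merge)→26210, (C,merge)→26460, (F,nl)→98820 …(+1); best=5340 via (F,hash)
  {ABCDE}: card=11520; try (B,hash)→6420, (D,hash)→7380, (B,merge)→26820, (B,nl_idx)→27780, (D,nl_idx)→30220, (D,merge)→41860 …(+2); best=6420 via (B,hash)
  {ABCDEF}: card=23040; try (B,hash)→10860, (F,hash)→18540, (B,nl_idx)→55260, (B,merge)→56220, (F,nl_idx)→98580, (F,merge)→179570 …(+2); best=10860 via (B,hash)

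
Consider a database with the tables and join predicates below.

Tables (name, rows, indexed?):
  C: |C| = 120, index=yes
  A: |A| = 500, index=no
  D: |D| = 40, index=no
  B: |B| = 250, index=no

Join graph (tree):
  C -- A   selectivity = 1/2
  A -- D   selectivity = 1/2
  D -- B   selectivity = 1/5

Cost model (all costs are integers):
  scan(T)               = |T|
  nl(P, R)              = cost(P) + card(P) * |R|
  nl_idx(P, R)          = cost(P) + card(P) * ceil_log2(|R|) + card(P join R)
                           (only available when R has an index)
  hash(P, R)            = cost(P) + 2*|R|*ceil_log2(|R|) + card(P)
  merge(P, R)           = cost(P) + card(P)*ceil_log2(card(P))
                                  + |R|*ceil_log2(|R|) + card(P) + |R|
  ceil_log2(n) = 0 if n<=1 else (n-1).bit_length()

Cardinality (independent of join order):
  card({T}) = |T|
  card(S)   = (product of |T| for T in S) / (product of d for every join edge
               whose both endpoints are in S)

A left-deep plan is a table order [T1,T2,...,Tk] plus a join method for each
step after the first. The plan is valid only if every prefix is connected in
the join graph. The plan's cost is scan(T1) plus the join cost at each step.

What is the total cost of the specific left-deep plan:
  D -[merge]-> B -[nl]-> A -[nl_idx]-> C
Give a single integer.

34502570

step 1: scan D: cost=40, card=40
step 2: join B via merge
    card(P join B) = 40*250/(5) = 2000
    cost = 40 + 40*6 + 250*8 + 40 + 250 = 2570
step 3: join A via nl
    card(P join A) = 2000*500/(2) = 500000
    cost = 2570 + 2000*500 = 1002570
step 4: join C via nl_idx
    card(P join C) = 500000*120/(2) = 30000000
    cost = 1002570 + 500000*7 + 30000000 = 34502570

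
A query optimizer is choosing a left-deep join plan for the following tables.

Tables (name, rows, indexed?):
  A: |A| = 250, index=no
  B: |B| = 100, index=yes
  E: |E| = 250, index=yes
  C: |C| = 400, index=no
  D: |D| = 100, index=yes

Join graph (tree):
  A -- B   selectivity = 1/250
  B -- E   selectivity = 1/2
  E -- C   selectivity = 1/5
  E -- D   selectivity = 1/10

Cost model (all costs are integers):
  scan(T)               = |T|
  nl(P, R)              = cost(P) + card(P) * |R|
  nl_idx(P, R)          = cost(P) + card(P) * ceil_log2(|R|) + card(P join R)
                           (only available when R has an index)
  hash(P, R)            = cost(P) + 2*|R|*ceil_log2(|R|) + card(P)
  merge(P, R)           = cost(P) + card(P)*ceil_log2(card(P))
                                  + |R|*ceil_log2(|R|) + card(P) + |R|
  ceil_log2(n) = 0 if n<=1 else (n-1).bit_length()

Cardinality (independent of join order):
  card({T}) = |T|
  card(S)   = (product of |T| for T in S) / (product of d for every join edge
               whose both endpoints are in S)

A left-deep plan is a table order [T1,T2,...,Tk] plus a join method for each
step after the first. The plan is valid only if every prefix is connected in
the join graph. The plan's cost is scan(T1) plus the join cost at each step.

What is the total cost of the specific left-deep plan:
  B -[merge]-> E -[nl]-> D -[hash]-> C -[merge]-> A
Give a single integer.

step 1: scan B: cost=100, card=100
step 2: join E via merge
    card(P join E) = 100*250/(2) = 12500
    cost = 100 + 100*7 + 250*8 + 100 + 250 = 3150
step 3: join D via nl
    card(P join D) = 12500*100/(10) = 125000
    cost = 3150 + 12500*100 = 1253150
step 4: join C via hash
    card(P join C) = 125000*400/(5) = 10000000
    cost = 1253150 + 2*400*9 + 125000 = 1385350
step 5: join A via merge
    card(P join A) = 10000000*250/(250) = 10000000
    cost = 1385350 + 10000000*24 + 250*8 + 10000000 + 250 = 251387600

251387600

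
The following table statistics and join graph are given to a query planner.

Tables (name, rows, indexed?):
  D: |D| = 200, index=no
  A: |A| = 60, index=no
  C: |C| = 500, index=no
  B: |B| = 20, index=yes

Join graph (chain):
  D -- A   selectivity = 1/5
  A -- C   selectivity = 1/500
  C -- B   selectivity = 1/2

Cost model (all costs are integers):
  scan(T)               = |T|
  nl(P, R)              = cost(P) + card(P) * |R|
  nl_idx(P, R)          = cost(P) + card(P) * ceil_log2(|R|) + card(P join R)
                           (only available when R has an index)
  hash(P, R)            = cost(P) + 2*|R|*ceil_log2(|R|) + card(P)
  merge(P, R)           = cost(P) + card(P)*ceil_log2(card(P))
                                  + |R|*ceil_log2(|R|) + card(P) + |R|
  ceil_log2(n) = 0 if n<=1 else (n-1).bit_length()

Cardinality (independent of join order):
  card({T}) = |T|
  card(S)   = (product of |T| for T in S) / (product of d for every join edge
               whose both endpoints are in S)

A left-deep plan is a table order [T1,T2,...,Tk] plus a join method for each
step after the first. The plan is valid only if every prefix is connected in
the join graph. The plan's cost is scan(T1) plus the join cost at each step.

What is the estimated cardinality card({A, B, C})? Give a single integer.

Tables in S: A(60), B(20), C(500)
Edges inside S: A-C(d=500), C-B(d=2)
numerator = 60 * 20 * 500 = 600000
denominator = 500 * 2 = 1000
card(S) = 600000 / 1000 = 600

600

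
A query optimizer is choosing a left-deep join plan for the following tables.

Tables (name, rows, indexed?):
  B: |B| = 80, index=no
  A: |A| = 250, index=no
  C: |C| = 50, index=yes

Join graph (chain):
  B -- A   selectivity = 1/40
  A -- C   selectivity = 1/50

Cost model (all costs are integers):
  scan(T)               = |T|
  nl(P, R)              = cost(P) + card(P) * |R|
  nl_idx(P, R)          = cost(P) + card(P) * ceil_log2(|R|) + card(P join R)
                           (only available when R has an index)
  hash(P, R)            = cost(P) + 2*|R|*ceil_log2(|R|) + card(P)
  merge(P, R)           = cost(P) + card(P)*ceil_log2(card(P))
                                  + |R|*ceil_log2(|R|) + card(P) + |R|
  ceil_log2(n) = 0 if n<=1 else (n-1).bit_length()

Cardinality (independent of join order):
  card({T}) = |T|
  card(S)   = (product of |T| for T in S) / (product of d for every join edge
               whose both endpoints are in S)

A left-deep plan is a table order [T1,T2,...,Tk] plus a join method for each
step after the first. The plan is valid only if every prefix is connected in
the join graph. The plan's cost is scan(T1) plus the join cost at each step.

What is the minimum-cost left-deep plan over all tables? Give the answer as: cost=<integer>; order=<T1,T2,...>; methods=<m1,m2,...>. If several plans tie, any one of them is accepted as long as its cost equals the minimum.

cost=2470; order=A,C,B; methods=hash,hash

Selinger DP (subsets sized 1..n):
  {B}: scan cost=80, card=80
  {A}: scan cost=250, card=250
  {C}: scan cost=50, card=50
  {AB}: card=500; try (B,hash)→1620, (A,merge)→2970, (B,merge)→3140, (A,hash)→4160, (A,nl)→20080, (B,nl)→20250; best=1620 via (B,hash)
  {AC}: card=250; try (C,hash)→1100, (C,nl_idx)→2000, (A,merge)→2650, (C,merge)→2850, (A,hash)→4100, (A,nl)→12550 …(+1); best=1100 via (C,hash)
  {ABC}: card=500; try (B,hash)→2470, (C,hash)→2720, (B,merge)→3990, (C,nl_idx)→5120, (C,merge)→6970, (B,nl)→21100 …(+1); best=2470 via (B,hash)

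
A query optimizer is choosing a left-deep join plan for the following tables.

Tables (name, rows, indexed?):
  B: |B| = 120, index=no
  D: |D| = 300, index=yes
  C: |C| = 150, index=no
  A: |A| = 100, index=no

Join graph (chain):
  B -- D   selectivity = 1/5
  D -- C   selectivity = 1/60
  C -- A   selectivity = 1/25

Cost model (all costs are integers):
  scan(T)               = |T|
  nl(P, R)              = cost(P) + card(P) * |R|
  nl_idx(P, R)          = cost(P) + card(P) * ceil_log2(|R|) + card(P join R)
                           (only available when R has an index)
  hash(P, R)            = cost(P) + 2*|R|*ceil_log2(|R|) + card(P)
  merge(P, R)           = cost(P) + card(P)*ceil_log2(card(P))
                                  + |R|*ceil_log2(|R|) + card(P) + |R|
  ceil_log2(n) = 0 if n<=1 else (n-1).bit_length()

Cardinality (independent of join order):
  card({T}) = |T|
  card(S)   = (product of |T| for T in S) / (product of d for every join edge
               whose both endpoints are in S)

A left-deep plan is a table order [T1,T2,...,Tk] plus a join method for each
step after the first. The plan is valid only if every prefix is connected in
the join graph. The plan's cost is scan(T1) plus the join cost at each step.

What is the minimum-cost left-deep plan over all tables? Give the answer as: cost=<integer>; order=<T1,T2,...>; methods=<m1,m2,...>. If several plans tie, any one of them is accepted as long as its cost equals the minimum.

cost=9080; order=C,D,A,B; methods=nl_idx,hash,hash

Selinger DP (subsets sized 1..n):
  {B}: scan cost=120, card=120
  {D}: scan cost=300, card=300
  {C}: scan cost=150, card=150
  {A}: scan cost=100, card=100
  {BD}: card=7200; try (B,hash)→2280, (D,merge)→4080, (B,merge)→4260, (D,hash)→5640, (D,nl_idx)→8400, (D,nl)→36120 …(+1); best=2280 via (B,hash)
  {CD}: card=750; try (D,nl_idx)→2250, (C,hash)→3000, (D,merge)→4500, (C,merge)→4650, (D,hash)→5700, (D,nl)→45150 …(+1); best=2250 via (D,nl_idx)
  {AC}: card=600; try (A,hash)→1700, (C,merge)→2250, (A,merge)→2300, (C,hash)→2600, (C,nl)→15100, (A,nl)→15150; best=1700 via (A,hash)
  {BCD}: card=18000; try (B,hash)→4680, (B,merge)→11460, (C,hash)→11880, (B,nl)→92250, (C,merge)→104430, (C,nl)→1082280; best=4680 via (B,hash)
  {ACD}: card=3000; try (A,hash)→4400, (D,hash)→7700, (D,nl_idx)→10100, (D,merge)→11300, (A,merge)→11300, (A,nl)→77250 …(+1); best=4400 via (A,hash)
  {ABCD}: card=72000; try (B,hash)→9080, (A,hash)→24080, (B,merge)→44360, (A,merge)→293480, (B,nl)→364400, (A,nl)→1804680; best=9080 via (B,hash)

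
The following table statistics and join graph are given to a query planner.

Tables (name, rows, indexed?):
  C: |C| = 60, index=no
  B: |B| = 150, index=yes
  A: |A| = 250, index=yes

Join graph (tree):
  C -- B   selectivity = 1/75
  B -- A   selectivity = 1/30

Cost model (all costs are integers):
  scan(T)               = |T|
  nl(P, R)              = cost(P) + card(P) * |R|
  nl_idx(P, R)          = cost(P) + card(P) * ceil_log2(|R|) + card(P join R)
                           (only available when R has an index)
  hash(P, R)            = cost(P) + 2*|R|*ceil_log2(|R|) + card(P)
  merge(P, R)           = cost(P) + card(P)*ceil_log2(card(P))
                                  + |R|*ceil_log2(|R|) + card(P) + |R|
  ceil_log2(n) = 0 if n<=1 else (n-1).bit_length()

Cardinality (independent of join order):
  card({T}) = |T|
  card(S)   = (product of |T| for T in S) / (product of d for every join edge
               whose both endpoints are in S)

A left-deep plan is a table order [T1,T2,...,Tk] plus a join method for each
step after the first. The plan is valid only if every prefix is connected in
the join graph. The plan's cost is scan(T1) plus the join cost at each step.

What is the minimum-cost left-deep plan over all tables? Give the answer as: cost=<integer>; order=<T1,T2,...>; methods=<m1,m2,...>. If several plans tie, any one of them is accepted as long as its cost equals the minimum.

cost=2620; order=C,B,A; methods=nl_idx,nl_idx

Selinger DP (subsets sized 1..n):
  {C}: scan cost=60, card=60
  {B}: scan cost=150, card=150
  {A}: scan cost=250, card=250
  {BC}: card=120; try (B,nl_idx)→660, (C,hash)→1020, (B,merge)→1830, (C,merge)→1920, (B,hash)→2520, (B,nl)→9060 …(+1); best=660 via (B,nl_idx)
  {AB}: card=1250; try (A,nl_idx)→2600, (B,hash)→2900, (B,nl_idx)→3500, (A,merge)→3750, (B,merge)→3850, (A,hash)→4300 …(+2); best=2600 via (A,nl_idx)
  {ABC}: card=1000; try (A,nl_idx)→2620, (A,merge)→3870, (C,hash)→4570, (A,hash)→4780, (C,merge)→18020, (A,nl)→30660 …(+1); best=2620 via (A,nl_idx)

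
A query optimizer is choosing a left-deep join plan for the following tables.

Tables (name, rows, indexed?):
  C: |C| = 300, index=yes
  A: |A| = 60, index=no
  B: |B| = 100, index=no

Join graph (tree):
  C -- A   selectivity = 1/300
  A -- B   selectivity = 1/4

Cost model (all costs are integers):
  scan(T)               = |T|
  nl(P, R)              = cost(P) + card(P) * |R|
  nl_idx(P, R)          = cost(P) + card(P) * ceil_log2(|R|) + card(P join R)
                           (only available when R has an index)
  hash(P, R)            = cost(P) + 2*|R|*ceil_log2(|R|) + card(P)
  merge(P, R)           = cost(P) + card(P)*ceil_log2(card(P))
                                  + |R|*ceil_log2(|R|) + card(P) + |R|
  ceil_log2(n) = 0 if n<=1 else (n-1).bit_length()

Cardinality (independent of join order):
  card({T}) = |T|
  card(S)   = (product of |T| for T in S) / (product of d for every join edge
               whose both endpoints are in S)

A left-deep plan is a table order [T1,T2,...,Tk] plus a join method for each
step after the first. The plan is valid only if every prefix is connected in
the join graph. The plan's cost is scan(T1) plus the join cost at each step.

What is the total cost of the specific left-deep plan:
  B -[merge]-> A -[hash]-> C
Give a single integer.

step 1: scan B: cost=100, card=100
step 2: join A via merge
    card(P join A) = 100*60/(4) = 1500
    cost = 100 + 100*7 + 60*6 + 100 + 60 = 1320
step 3: join C via hash
    card(P join C) = 1500*300/(300) = 1500
    cost = 1320 + 2*300*9 + 1500 = 8220

8220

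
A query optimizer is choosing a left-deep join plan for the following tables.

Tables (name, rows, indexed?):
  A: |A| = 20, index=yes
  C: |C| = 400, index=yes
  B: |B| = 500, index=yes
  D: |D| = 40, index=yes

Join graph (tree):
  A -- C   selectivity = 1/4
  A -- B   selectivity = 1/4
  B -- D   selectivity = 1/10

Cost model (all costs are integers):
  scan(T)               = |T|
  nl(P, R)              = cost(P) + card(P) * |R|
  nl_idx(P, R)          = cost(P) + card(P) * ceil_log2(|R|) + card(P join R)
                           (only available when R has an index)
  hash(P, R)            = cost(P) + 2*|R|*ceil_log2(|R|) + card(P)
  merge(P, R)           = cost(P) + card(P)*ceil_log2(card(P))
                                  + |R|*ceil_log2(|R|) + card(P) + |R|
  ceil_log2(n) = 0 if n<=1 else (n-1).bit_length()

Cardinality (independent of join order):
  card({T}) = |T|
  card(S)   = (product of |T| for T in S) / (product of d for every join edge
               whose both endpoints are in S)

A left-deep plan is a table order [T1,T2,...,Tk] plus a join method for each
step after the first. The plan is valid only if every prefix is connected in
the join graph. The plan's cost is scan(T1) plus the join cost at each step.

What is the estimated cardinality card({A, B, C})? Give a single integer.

250000

Tables in S: A(20), B(500), C(400)
Edges inside S: A-C(d=4), A-B(d=4)
numerator = 20 * 500 * 400 = 4000000
denominator = 4 * 4 = 16
card(S) = 4000000 / 16 = 250000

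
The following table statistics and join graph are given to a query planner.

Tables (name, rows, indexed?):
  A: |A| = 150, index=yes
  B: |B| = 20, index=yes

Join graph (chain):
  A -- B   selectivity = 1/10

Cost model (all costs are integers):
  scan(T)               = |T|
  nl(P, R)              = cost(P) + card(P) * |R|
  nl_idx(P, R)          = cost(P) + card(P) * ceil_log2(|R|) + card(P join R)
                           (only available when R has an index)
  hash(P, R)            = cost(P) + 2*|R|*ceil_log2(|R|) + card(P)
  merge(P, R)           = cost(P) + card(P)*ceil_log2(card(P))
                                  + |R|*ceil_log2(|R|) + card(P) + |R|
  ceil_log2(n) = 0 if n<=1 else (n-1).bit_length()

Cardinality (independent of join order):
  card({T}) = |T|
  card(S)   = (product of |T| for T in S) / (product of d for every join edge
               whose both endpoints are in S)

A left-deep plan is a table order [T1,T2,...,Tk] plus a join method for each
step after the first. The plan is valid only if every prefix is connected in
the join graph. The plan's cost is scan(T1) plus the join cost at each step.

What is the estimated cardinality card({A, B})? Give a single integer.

Tables in S: A(150), B(20)
Edges inside S: A-B(d=10)
numerator = 150 * 20 = 3000
denominator = 10 = 10
card(S) = 3000 / 10 = 300

300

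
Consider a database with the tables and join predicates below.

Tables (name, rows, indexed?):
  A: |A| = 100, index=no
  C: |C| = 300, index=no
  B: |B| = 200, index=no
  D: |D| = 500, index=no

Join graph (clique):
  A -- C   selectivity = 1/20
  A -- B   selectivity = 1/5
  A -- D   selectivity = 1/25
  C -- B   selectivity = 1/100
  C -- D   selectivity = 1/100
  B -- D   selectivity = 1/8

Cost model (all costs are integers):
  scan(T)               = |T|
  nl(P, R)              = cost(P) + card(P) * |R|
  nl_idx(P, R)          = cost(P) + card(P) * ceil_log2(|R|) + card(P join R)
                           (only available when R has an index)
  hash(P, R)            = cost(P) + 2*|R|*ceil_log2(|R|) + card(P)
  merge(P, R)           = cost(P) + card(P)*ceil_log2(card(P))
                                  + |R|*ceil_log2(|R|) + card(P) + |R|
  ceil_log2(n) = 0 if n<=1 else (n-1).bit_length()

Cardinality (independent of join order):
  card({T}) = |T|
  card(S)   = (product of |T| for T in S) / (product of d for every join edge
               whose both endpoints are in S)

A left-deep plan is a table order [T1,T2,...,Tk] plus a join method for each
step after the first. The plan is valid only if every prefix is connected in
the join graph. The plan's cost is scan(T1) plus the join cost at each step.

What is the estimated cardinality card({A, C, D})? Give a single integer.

300

Tables in S: A(100), C(300), D(500)
Edges inside S: A-C(d=20), A-D(d=25), C-D(d=100)
numerator = 100 * 300 * 500 = 15000000
denominator = 20 * 25 * 100 = 50000
card(S) = 15000000 / 50000 = 300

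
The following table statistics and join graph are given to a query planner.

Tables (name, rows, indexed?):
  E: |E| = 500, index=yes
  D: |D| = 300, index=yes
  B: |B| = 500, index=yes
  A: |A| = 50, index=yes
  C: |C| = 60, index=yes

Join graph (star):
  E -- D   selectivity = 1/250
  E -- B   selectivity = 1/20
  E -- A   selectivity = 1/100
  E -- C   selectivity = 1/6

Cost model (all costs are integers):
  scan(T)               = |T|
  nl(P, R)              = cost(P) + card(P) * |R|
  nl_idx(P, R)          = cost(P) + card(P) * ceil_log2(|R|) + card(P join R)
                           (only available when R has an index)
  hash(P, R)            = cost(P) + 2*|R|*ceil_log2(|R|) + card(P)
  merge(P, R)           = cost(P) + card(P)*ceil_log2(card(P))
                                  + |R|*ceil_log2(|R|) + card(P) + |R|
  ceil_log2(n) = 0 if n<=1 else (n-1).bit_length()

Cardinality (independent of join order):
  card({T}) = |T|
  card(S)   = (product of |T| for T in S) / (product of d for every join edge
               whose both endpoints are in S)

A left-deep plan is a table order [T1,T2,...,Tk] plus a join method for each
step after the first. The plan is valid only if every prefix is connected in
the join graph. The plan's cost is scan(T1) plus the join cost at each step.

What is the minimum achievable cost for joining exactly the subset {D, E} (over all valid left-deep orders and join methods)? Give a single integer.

Selinger DP over subsets of {D,E}:
  {E}: scan cost=500, card=500
  {D}: scan cost=300, card=300
  {DE}: card=600; try (E,nl_idx)→3600, (D,nl_idx)→5600, (D,hash)→6400, (E,merge)→8300, (D,merge)→8500, (E,hash)→9600 …(+2); best=3600 via (E,nl_idx)

3600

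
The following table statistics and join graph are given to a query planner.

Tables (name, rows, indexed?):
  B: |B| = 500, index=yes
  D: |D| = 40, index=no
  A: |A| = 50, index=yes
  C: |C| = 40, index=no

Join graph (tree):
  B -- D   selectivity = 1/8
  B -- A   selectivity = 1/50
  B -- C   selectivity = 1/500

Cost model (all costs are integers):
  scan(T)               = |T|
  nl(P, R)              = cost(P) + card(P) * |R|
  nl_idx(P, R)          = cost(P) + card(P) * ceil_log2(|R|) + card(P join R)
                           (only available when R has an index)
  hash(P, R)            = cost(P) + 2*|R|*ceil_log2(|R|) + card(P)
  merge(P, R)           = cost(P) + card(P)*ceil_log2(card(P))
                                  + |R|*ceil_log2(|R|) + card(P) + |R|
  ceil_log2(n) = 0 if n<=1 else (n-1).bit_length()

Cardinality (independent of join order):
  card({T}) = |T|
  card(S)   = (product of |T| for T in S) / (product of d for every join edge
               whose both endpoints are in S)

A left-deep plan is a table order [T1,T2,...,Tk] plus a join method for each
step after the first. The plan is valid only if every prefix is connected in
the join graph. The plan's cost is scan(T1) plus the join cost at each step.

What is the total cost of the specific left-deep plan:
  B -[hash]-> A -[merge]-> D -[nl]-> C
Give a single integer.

106880

step 1: scan B: cost=500, card=500
step 2: join A via hash
    card(P join A) = 500*50/(50) = 500
    cost = 500 + 2*50*6 + 500 = 1600
step 3: join D via merge
    card(P join D) = 500*40/(8) = 2500
    cost = 1600 + 500*9 + 40*6 + 500 + 40 = 6880
step 4: join C via nl
    card(P join C) = 2500*40/(500) = 200
    cost = 6880 + 2500*40 = 106880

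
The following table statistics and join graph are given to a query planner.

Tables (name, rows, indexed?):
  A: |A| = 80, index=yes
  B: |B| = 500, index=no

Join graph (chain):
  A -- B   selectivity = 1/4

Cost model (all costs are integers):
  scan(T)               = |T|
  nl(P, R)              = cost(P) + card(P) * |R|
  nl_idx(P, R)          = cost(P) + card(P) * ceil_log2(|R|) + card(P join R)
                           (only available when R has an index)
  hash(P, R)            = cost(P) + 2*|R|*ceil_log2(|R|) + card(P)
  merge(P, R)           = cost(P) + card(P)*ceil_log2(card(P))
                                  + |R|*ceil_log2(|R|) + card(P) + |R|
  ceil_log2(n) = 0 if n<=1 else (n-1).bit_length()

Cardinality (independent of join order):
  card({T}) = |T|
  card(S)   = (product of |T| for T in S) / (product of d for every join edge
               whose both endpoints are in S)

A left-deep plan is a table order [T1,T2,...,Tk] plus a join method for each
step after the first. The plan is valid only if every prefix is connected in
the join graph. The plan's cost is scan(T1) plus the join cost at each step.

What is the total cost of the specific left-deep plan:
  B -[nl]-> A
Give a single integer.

40500

step 1: scan B: cost=500, card=500
step 2: join A via nl
    card(P join A) = 500*80/(4) = 10000
    cost = 500 + 500*80 = 40500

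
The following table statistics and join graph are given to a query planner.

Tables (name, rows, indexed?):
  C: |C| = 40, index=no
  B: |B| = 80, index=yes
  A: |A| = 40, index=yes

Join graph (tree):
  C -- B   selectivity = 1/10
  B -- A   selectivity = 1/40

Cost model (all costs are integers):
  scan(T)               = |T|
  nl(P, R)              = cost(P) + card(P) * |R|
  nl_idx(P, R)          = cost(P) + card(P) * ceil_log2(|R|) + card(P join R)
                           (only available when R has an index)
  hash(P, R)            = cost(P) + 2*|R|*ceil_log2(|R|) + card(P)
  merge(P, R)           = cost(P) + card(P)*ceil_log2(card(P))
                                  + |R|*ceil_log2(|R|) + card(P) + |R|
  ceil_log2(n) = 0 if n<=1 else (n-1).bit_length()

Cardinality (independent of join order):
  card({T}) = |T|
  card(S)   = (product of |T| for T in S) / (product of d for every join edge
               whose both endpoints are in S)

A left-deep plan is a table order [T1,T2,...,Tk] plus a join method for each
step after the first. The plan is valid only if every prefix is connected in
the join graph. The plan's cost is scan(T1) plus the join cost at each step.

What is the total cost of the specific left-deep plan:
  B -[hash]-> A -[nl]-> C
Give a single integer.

3840

step 1: scan B: cost=80, card=80
step 2: join A via hash
    card(P join A) = 80*40/(40) = 80
    cost = 80 + 2*40*6 + 80 = 640
step 3: join C via nl
    card(P join C) = 80*40/(10) = 320
    cost = 640 + 80*40 = 3840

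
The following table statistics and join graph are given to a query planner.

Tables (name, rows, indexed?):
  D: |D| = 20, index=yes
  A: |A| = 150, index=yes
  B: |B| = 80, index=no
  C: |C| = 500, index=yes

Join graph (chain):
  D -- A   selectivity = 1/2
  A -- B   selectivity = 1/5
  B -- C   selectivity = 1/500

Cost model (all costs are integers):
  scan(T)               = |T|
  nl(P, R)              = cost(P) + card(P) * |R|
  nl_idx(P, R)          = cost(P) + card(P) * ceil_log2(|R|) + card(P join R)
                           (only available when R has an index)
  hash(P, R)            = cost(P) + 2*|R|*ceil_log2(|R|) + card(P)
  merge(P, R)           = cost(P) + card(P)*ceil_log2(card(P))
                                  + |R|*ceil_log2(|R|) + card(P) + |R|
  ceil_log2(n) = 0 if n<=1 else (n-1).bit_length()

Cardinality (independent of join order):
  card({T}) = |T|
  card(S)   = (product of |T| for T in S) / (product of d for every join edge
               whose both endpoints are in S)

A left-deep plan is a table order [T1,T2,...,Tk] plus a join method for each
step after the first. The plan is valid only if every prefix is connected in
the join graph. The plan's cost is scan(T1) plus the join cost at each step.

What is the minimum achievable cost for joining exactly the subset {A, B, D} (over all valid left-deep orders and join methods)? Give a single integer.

3120

Selinger DP over subsets of {A,B,D}:
  {D}: scan cost=20, card=20
  {A}: scan cost=150, card=150
  {B}: scan cost=80, card=80
  {AD}: card=1500; try (D,hash)→500, (A,merge)→1490, (D,merge)→1620, (A,nl_idx)→1680, (D,nl_idx)→2400, (A,hash)→2440 …(+2); best=500 via (D,hash)
  {AB}: card=2400; try (B,hash)→1420, (A,merge)→2070, (B,merge)→2140, (A,hash)→2560, (A,nl_idx)→3120, (A,nl)→12080 …(+1); best=1420 via (B,hash)
  {ABD}: card=24000; try (B,hash)→3120, (D,hash)→4020, (B,merge)→19140, (D,merge)→32740, (D,nl_idx)→37420, (D,nl)→49420 …(+1); best=3120 via (B,hash)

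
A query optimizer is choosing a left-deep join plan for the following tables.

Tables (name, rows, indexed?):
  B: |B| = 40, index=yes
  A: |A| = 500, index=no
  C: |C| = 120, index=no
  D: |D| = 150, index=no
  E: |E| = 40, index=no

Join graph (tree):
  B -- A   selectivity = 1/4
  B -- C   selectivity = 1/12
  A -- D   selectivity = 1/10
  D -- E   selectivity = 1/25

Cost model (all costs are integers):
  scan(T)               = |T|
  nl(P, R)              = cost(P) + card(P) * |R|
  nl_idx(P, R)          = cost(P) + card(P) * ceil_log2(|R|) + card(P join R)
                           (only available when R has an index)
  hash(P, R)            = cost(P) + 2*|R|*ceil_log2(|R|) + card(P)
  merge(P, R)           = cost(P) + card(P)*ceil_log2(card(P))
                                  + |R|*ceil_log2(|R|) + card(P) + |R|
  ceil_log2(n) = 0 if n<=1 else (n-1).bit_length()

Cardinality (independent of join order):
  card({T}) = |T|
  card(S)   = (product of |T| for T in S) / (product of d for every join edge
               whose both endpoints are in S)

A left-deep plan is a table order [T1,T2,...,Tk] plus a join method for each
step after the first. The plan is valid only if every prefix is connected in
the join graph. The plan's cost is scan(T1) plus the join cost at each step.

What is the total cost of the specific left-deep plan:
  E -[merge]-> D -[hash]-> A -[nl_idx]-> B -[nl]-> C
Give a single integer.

14602910

step 1: scan E: cost=40, card=40
step 2: join D via merge
    card(P join D) = 40*150/(25) = 240
    cost = 40 + 40*6 + 150*8 + 40 + 150 = 1670
step 3: join A via hash
    card(P join A) = 240*500/(10) = 12000
    cost = 1670 + 2*500*9 + 240 = 10910
step 4: join B via nl_idx
    card(P join B) = 12000*40/(4) = 120000
    cost = 10910 + 12000*6 + 120000 = 202910
step 5: join C via nl
    card(P join C) = 120000*120/(12) = 1200000
    cost = 202910 + 120000*120 = 14602910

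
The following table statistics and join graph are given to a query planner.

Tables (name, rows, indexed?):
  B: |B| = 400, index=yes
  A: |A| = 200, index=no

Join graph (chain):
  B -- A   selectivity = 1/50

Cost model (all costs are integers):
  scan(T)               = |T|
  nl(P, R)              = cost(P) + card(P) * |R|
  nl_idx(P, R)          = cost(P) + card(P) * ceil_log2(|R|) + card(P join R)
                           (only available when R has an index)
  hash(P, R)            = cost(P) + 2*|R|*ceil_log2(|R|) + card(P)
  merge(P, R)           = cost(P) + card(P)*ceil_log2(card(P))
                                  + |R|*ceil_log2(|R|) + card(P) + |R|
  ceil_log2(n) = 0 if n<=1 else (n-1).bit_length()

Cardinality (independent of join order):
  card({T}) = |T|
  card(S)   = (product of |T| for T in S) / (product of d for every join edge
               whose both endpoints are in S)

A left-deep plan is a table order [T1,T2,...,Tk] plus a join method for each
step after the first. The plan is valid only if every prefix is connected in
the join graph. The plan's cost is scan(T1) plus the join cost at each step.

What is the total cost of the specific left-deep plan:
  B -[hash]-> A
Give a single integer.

4000

step 1: scan B: cost=400, card=400
step 2: join A via hash
    card(P join A) = 400*200/(50) = 1600
    cost = 400 + 2*200*8 + 400 = 4000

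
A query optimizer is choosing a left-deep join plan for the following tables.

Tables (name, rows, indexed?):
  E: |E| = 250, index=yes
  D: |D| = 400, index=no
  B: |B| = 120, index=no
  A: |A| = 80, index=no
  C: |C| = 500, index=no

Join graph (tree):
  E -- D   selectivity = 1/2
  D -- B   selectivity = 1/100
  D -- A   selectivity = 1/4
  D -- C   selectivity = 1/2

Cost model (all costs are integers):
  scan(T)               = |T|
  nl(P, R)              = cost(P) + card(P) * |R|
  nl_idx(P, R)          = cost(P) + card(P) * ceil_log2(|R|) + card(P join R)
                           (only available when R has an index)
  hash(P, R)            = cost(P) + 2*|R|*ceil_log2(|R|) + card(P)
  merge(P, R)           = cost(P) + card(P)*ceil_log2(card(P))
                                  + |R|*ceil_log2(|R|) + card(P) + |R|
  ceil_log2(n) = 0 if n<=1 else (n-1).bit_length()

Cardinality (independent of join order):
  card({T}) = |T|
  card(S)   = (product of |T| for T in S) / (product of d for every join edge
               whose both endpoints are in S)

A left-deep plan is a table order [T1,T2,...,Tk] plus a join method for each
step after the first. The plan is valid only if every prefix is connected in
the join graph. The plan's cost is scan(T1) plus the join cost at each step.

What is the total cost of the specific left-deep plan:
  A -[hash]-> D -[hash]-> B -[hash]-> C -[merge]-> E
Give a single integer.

step 1: scan A: cost=80, card=80
step 2: join D via hash
    card(P join D) = 80*400/(4) = 8000
    cost = 80 + 2*400*9 + 80 = 7360
step 3: join B via hash
    card(P join B) = 8000*120/(100) = 9600
    cost = 7360 + 2*120*7 + 8000 = 17040
step 4: join C via hash
    card(P join C) = 9600*500/(2) = 2400000
    cost = 17040 + 2*500*9 + 9600 = 35640
step 5: join E via merge
    card(P join E) = 2400000*250/(2) = 300000000
    cost = 35640 + 2400000*22 + 250*8 + 2400000 + 250 = 55237890

55237890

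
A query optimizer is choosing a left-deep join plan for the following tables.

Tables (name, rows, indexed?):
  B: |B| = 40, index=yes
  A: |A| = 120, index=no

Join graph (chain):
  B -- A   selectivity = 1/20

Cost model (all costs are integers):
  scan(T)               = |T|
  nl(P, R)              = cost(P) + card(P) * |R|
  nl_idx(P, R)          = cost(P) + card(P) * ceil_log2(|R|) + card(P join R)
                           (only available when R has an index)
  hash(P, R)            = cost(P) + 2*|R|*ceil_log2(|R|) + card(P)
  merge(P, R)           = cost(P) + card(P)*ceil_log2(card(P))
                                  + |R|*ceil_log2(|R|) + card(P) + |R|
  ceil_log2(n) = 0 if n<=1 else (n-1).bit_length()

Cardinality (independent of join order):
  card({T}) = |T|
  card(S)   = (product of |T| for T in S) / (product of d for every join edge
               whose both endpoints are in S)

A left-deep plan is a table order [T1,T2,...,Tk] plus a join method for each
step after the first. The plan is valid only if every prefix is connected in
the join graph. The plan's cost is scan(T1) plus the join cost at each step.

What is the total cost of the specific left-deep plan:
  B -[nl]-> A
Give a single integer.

step 1: scan B: cost=40, card=40
step 2: join A via nl
    card(P join A) = 40*120/(20) = 240
    cost = 40 + 40*120 = 4840

4840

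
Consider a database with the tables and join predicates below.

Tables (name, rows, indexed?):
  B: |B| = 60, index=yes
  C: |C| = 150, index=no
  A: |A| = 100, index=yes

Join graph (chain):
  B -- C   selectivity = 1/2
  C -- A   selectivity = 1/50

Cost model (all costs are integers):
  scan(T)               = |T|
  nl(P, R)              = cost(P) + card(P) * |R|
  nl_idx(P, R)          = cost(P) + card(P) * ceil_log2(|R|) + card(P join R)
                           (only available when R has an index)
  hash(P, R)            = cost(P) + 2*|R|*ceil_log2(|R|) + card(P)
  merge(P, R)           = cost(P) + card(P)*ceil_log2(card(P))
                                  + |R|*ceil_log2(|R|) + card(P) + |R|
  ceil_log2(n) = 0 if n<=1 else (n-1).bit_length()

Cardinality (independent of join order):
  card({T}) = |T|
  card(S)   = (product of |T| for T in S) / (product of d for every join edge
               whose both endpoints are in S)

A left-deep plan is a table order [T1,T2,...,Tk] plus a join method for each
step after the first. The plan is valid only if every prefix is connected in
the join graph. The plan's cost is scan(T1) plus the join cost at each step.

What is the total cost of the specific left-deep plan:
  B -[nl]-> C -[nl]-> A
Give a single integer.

step 1: scan B: cost=60, card=60
step 2: join C via nl
    card(P join C) = 60*150/(2) = 4500
    cost = 60 + 60*150 = 9060
step 3: join A via nl
    card(P join A) = 4500*100/(50) = 9000
    cost = 9060 + 4500*100 = 459060

459060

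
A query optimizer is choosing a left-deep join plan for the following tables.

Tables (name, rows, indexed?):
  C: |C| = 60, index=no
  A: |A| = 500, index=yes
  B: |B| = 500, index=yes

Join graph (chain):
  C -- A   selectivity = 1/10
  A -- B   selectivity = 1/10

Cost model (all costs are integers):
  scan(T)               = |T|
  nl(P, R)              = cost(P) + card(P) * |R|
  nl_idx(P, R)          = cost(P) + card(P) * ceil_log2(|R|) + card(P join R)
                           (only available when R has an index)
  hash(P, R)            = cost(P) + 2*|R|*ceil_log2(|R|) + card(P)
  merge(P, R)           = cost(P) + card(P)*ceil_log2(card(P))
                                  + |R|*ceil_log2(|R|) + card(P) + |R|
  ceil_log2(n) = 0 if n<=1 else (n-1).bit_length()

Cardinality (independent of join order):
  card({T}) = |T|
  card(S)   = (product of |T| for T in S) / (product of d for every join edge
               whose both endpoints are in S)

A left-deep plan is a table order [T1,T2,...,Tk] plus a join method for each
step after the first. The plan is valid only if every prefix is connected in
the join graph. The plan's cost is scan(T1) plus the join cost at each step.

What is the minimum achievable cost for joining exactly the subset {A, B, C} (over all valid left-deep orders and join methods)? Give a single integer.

Selinger DP over subsets of {A,B,C}:
  {C}: scan cost=60, card=60
  {A}: scan cost=500, card=500
  {B}: scan cost=500, card=500
  {AC}: card=3000; try (C,hash)→1720, (A,nl_idx)→3600, (A,merge)→5480, (C,merge)→5920, (A,hash)→9120, (A,nl)→30060 …(+1); best=1720 via (C,hash)
  {AB}: card=25000; try (B,hash)→10000, (A,hash)→10000, (B,merge)→10500, (A,merge)→10500, (B,nl_idx)→30000, (A,nl_idx)→30000 …(+2); best=10000 via (B,hash)
  {ABC}: card=150000; try (B,hash)→13720, (C,hash)→35720, (B,merge)→45720, (B,nl_idx)→178720, (C,merge)→410420, (B,nl)→1501720 …(+1); best=13720 via (B,hash)

13720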